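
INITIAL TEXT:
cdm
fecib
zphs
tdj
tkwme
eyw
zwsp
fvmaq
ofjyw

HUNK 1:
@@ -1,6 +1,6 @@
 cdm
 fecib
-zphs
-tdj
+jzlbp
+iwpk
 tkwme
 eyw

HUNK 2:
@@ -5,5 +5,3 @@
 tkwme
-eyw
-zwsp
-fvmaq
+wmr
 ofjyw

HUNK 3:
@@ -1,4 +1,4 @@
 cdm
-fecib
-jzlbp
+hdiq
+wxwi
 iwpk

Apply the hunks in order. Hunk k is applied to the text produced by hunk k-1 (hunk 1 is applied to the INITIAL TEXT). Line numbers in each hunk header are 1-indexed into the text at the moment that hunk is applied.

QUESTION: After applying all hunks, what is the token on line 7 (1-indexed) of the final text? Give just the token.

Hunk 1: at line 1 remove [zphs,tdj] add [jzlbp,iwpk] -> 9 lines: cdm fecib jzlbp iwpk tkwme eyw zwsp fvmaq ofjyw
Hunk 2: at line 5 remove [eyw,zwsp,fvmaq] add [wmr] -> 7 lines: cdm fecib jzlbp iwpk tkwme wmr ofjyw
Hunk 3: at line 1 remove [fecib,jzlbp] add [hdiq,wxwi] -> 7 lines: cdm hdiq wxwi iwpk tkwme wmr ofjyw
Final line 7: ofjyw

Answer: ofjyw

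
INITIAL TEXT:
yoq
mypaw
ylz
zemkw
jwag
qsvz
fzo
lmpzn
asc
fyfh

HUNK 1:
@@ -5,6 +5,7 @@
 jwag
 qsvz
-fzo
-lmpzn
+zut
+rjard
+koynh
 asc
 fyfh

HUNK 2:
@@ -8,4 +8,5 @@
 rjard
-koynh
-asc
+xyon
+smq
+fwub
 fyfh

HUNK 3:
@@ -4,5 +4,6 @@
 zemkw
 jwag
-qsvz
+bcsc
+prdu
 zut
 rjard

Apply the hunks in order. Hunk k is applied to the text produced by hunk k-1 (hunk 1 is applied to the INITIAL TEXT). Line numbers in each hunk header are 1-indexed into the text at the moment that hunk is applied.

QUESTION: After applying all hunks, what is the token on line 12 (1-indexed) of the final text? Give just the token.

Hunk 1: at line 5 remove [fzo,lmpzn] add [zut,rjard,koynh] -> 11 lines: yoq mypaw ylz zemkw jwag qsvz zut rjard koynh asc fyfh
Hunk 2: at line 8 remove [koynh,asc] add [xyon,smq,fwub] -> 12 lines: yoq mypaw ylz zemkw jwag qsvz zut rjard xyon smq fwub fyfh
Hunk 3: at line 4 remove [qsvz] add [bcsc,prdu] -> 13 lines: yoq mypaw ylz zemkw jwag bcsc prdu zut rjard xyon smq fwub fyfh
Final line 12: fwub

Answer: fwub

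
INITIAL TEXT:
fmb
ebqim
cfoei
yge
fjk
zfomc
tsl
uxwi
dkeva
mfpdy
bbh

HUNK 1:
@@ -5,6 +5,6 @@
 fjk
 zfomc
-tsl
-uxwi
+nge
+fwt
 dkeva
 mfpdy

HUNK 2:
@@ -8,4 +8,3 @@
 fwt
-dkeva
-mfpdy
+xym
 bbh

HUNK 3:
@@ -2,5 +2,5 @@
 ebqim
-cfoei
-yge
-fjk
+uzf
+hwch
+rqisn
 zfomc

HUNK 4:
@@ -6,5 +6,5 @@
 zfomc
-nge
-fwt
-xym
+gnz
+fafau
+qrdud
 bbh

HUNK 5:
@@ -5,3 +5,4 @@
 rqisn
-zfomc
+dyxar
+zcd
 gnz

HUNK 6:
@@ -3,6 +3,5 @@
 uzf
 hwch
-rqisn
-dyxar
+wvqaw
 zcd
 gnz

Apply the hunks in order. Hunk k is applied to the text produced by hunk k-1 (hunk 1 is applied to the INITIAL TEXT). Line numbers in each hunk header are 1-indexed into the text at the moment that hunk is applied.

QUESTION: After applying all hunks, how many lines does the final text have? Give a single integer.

Hunk 1: at line 5 remove [tsl,uxwi] add [nge,fwt] -> 11 lines: fmb ebqim cfoei yge fjk zfomc nge fwt dkeva mfpdy bbh
Hunk 2: at line 8 remove [dkeva,mfpdy] add [xym] -> 10 lines: fmb ebqim cfoei yge fjk zfomc nge fwt xym bbh
Hunk 3: at line 2 remove [cfoei,yge,fjk] add [uzf,hwch,rqisn] -> 10 lines: fmb ebqim uzf hwch rqisn zfomc nge fwt xym bbh
Hunk 4: at line 6 remove [nge,fwt,xym] add [gnz,fafau,qrdud] -> 10 lines: fmb ebqim uzf hwch rqisn zfomc gnz fafau qrdud bbh
Hunk 5: at line 5 remove [zfomc] add [dyxar,zcd] -> 11 lines: fmb ebqim uzf hwch rqisn dyxar zcd gnz fafau qrdud bbh
Hunk 6: at line 3 remove [rqisn,dyxar] add [wvqaw] -> 10 lines: fmb ebqim uzf hwch wvqaw zcd gnz fafau qrdud bbh
Final line count: 10

Answer: 10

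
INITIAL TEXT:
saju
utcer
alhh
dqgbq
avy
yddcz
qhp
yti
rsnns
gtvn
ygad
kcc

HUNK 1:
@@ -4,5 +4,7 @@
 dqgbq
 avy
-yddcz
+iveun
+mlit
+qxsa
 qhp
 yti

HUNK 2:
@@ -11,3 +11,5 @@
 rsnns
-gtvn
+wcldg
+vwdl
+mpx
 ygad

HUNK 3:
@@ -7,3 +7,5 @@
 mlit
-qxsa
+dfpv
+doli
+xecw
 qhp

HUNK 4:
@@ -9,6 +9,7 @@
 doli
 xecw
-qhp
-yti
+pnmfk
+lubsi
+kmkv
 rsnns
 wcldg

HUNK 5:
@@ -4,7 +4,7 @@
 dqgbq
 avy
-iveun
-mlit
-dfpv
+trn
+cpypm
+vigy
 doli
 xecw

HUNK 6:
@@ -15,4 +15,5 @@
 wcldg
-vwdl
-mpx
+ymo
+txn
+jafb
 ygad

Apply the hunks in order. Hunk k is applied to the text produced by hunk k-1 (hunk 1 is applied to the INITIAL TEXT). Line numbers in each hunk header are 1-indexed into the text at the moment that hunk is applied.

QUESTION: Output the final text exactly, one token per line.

Hunk 1: at line 4 remove [yddcz] add [iveun,mlit,qxsa] -> 14 lines: saju utcer alhh dqgbq avy iveun mlit qxsa qhp yti rsnns gtvn ygad kcc
Hunk 2: at line 11 remove [gtvn] add [wcldg,vwdl,mpx] -> 16 lines: saju utcer alhh dqgbq avy iveun mlit qxsa qhp yti rsnns wcldg vwdl mpx ygad kcc
Hunk 3: at line 7 remove [qxsa] add [dfpv,doli,xecw] -> 18 lines: saju utcer alhh dqgbq avy iveun mlit dfpv doli xecw qhp yti rsnns wcldg vwdl mpx ygad kcc
Hunk 4: at line 9 remove [qhp,yti] add [pnmfk,lubsi,kmkv] -> 19 lines: saju utcer alhh dqgbq avy iveun mlit dfpv doli xecw pnmfk lubsi kmkv rsnns wcldg vwdl mpx ygad kcc
Hunk 5: at line 4 remove [iveun,mlit,dfpv] add [trn,cpypm,vigy] -> 19 lines: saju utcer alhh dqgbq avy trn cpypm vigy doli xecw pnmfk lubsi kmkv rsnns wcldg vwdl mpx ygad kcc
Hunk 6: at line 15 remove [vwdl,mpx] add [ymo,txn,jafb] -> 20 lines: saju utcer alhh dqgbq avy trn cpypm vigy doli xecw pnmfk lubsi kmkv rsnns wcldg ymo txn jafb ygad kcc

Answer: saju
utcer
alhh
dqgbq
avy
trn
cpypm
vigy
doli
xecw
pnmfk
lubsi
kmkv
rsnns
wcldg
ymo
txn
jafb
ygad
kcc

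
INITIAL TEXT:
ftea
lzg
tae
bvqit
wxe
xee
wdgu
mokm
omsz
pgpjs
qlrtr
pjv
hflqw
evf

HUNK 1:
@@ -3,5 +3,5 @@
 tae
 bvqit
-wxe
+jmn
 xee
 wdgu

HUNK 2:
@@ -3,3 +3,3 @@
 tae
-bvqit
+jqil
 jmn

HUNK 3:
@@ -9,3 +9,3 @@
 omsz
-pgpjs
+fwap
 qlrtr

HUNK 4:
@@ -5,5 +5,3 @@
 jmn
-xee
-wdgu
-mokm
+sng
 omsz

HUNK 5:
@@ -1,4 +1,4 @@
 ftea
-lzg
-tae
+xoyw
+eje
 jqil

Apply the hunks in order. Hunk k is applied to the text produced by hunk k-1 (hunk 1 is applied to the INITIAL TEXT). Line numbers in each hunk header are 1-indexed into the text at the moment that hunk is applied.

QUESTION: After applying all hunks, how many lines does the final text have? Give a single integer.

Hunk 1: at line 3 remove [wxe] add [jmn] -> 14 lines: ftea lzg tae bvqit jmn xee wdgu mokm omsz pgpjs qlrtr pjv hflqw evf
Hunk 2: at line 3 remove [bvqit] add [jqil] -> 14 lines: ftea lzg tae jqil jmn xee wdgu mokm omsz pgpjs qlrtr pjv hflqw evf
Hunk 3: at line 9 remove [pgpjs] add [fwap] -> 14 lines: ftea lzg tae jqil jmn xee wdgu mokm omsz fwap qlrtr pjv hflqw evf
Hunk 4: at line 5 remove [xee,wdgu,mokm] add [sng] -> 12 lines: ftea lzg tae jqil jmn sng omsz fwap qlrtr pjv hflqw evf
Hunk 5: at line 1 remove [lzg,tae] add [xoyw,eje] -> 12 lines: ftea xoyw eje jqil jmn sng omsz fwap qlrtr pjv hflqw evf
Final line count: 12

Answer: 12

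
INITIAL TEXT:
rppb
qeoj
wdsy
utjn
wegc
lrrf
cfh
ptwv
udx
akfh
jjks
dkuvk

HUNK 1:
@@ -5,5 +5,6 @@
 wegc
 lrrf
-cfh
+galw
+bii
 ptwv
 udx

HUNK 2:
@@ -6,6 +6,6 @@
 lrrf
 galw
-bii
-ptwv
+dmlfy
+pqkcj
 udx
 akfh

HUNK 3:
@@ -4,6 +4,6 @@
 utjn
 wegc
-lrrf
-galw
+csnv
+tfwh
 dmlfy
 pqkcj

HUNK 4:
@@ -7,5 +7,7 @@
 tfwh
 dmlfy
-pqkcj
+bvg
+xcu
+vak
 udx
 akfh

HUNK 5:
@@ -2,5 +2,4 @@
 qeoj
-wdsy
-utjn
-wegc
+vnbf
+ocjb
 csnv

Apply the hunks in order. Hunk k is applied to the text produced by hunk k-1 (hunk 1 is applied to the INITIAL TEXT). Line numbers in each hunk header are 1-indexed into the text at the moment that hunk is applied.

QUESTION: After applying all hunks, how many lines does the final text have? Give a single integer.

Answer: 14

Derivation:
Hunk 1: at line 5 remove [cfh] add [galw,bii] -> 13 lines: rppb qeoj wdsy utjn wegc lrrf galw bii ptwv udx akfh jjks dkuvk
Hunk 2: at line 6 remove [bii,ptwv] add [dmlfy,pqkcj] -> 13 lines: rppb qeoj wdsy utjn wegc lrrf galw dmlfy pqkcj udx akfh jjks dkuvk
Hunk 3: at line 4 remove [lrrf,galw] add [csnv,tfwh] -> 13 lines: rppb qeoj wdsy utjn wegc csnv tfwh dmlfy pqkcj udx akfh jjks dkuvk
Hunk 4: at line 7 remove [pqkcj] add [bvg,xcu,vak] -> 15 lines: rppb qeoj wdsy utjn wegc csnv tfwh dmlfy bvg xcu vak udx akfh jjks dkuvk
Hunk 5: at line 2 remove [wdsy,utjn,wegc] add [vnbf,ocjb] -> 14 lines: rppb qeoj vnbf ocjb csnv tfwh dmlfy bvg xcu vak udx akfh jjks dkuvk
Final line count: 14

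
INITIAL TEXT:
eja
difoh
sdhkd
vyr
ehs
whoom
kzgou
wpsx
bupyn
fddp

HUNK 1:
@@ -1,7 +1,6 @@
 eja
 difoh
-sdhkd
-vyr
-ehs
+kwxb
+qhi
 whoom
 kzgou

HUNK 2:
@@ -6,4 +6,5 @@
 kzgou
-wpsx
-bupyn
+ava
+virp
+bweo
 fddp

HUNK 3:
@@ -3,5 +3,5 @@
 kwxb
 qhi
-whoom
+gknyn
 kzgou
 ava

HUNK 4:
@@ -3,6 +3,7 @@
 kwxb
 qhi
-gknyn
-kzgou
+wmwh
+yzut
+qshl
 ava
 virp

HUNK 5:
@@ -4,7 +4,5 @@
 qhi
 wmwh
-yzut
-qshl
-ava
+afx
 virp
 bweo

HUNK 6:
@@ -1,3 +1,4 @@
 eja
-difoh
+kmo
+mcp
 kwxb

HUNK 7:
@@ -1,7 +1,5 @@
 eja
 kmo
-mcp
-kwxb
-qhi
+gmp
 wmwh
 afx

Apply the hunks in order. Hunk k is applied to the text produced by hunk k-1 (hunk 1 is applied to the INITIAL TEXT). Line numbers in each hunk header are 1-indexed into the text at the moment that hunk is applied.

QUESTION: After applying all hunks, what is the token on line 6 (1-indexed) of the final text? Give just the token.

Answer: virp

Derivation:
Hunk 1: at line 1 remove [sdhkd,vyr,ehs] add [kwxb,qhi] -> 9 lines: eja difoh kwxb qhi whoom kzgou wpsx bupyn fddp
Hunk 2: at line 6 remove [wpsx,bupyn] add [ava,virp,bweo] -> 10 lines: eja difoh kwxb qhi whoom kzgou ava virp bweo fddp
Hunk 3: at line 3 remove [whoom] add [gknyn] -> 10 lines: eja difoh kwxb qhi gknyn kzgou ava virp bweo fddp
Hunk 4: at line 3 remove [gknyn,kzgou] add [wmwh,yzut,qshl] -> 11 lines: eja difoh kwxb qhi wmwh yzut qshl ava virp bweo fddp
Hunk 5: at line 4 remove [yzut,qshl,ava] add [afx] -> 9 lines: eja difoh kwxb qhi wmwh afx virp bweo fddp
Hunk 6: at line 1 remove [difoh] add [kmo,mcp] -> 10 lines: eja kmo mcp kwxb qhi wmwh afx virp bweo fddp
Hunk 7: at line 1 remove [mcp,kwxb,qhi] add [gmp] -> 8 lines: eja kmo gmp wmwh afx virp bweo fddp
Final line 6: virp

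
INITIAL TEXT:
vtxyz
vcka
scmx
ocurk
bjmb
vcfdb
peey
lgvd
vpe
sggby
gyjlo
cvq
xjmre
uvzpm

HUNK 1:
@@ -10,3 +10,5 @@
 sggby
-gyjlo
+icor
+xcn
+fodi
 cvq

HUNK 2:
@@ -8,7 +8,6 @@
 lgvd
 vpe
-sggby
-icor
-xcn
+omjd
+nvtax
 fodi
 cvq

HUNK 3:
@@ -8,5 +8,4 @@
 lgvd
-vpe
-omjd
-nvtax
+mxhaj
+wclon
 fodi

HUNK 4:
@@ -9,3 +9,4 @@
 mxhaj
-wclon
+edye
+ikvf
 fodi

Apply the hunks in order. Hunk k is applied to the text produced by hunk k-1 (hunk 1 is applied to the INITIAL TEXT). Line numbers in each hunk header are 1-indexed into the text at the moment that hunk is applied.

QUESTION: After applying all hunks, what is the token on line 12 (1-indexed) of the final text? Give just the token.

Hunk 1: at line 10 remove [gyjlo] add [icor,xcn,fodi] -> 16 lines: vtxyz vcka scmx ocurk bjmb vcfdb peey lgvd vpe sggby icor xcn fodi cvq xjmre uvzpm
Hunk 2: at line 8 remove [sggby,icor,xcn] add [omjd,nvtax] -> 15 lines: vtxyz vcka scmx ocurk bjmb vcfdb peey lgvd vpe omjd nvtax fodi cvq xjmre uvzpm
Hunk 3: at line 8 remove [vpe,omjd,nvtax] add [mxhaj,wclon] -> 14 lines: vtxyz vcka scmx ocurk bjmb vcfdb peey lgvd mxhaj wclon fodi cvq xjmre uvzpm
Hunk 4: at line 9 remove [wclon] add [edye,ikvf] -> 15 lines: vtxyz vcka scmx ocurk bjmb vcfdb peey lgvd mxhaj edye ikvf fodi cvq xjmre uvzpm
Final line 12: fodi

Answer: fodi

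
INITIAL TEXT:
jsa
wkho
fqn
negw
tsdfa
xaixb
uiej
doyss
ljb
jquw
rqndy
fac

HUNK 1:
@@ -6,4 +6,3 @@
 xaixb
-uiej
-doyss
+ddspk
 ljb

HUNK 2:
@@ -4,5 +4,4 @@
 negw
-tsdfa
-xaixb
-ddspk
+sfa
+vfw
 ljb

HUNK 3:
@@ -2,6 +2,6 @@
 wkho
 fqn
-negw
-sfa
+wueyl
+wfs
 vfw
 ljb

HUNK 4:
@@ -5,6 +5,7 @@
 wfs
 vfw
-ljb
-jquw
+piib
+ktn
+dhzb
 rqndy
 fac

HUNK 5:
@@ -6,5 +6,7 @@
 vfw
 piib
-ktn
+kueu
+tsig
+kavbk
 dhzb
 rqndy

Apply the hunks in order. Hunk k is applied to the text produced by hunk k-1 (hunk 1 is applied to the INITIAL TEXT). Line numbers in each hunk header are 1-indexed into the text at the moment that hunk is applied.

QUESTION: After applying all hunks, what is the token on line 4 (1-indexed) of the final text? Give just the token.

Answer: wueyl

Derivation:
Hunk 1: at line 6 remove [uiej,doyss] add [ddspk] -> 11 lines: jsa wkho fqn negw tsdfa xaixb ddspk ljb jquw rqndy fac
Hunk 2: at line 4 remove [tsdfa,xaixb,ddspk] add [sfa,vfw] -> 10 lines: jsa wkho fqn negw sfa vfw ljb jquw rqndy fac
Hunk 3: at line 2 remove [negw,sfa] add [wueyl,wfs] -> 10 lines: jsa wkho fqn wueyl wfs vfw ljb jquw rqndy fac
Hunk 4: at line 5 remove [ljb,jquw] add [piib,ktn,dhzb] -> 11 lines: jsa wkho fqn wueyl wfs vfw piib ktn dhzb rqndy fac
Hunk 5: at line 6 remove [ktn] add [kueu,tsig,kavbk] -> 13 lines: jsa wkho fqn wueyl wfs vfw piib kueu tsig kavbk dhzb rqndy fac
Final line 4: wueyl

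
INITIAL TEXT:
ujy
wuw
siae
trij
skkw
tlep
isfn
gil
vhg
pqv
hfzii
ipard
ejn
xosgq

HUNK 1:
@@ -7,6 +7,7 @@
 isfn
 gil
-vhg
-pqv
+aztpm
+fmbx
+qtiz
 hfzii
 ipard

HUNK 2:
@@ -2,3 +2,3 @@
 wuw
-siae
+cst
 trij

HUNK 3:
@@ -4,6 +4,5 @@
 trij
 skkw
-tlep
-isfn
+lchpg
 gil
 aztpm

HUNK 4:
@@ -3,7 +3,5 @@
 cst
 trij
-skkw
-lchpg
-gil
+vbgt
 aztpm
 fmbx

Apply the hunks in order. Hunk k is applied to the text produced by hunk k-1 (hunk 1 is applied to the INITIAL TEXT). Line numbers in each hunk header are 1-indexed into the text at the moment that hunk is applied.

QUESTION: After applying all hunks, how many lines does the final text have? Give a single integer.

Hunk 1: at line 7 remove [vhg,pqv] add [aztpm,fmbx,qtiz] -> 15 lines: ujy wuw siae trij skkw tlep isfn gil aztpm fmbx qtiz hfzii ipard ejn xosgq
Hunk 2: at line 2 remove [siae] add [cst] -> 15 lines: ujy wuw cst trij skkw tlep isfn gil aztpm fmbx qtiz hfzii ipard ejn xosgq
Hunk 3: at line 4 remove [tlep,isfn] add [lchpg] -> 14 lines: ujy wuw cst trij skkw lchpg gil aztpm fmbx qtiz hfzii ipard ejn xosgq
Hunk 4: at line 3 remove [skkw,lchpg,gil] add [vbgt] -> 12 lines: ujy wuw cst trij vbgt aztpm fmbx qtiz hfzii ipard ejn xosgq
Final line count: 12

Answer: 12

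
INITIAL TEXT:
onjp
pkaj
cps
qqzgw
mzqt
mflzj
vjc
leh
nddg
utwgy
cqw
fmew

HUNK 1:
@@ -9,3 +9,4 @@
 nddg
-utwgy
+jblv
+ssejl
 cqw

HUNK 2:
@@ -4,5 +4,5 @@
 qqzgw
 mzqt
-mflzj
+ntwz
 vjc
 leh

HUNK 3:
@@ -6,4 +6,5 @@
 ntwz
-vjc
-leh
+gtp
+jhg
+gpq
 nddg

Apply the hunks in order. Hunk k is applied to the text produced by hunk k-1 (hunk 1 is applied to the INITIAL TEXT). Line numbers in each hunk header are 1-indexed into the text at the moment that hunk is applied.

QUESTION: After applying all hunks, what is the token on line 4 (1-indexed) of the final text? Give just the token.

Answer: qqzgw

Derivation:
Hunk 1: at line 9 remove [utwgy] add [jblv,ssejl] -> 13 lines: onjp pkaj cps qqzgw mzqt mflzj vjc leh nddg jblv ssejl cqw fmew
Hunk 2: at line 4 remove [mflzj] add [ntwz] -> 13 lines: onjp pkaj cps qqzgw mzqt ntwz vjc leh nddg jblv ssejl cqw fmew
Hunk 3: at line 6 remove [vjc,leh] add [gtp,jhg,gpq] -> 14 lines: onjp pkaj cps qqzgw mzqt ntwz gtp jhg gpq nddg jblv ssejl cqw fmew
Final line 4: qqzgw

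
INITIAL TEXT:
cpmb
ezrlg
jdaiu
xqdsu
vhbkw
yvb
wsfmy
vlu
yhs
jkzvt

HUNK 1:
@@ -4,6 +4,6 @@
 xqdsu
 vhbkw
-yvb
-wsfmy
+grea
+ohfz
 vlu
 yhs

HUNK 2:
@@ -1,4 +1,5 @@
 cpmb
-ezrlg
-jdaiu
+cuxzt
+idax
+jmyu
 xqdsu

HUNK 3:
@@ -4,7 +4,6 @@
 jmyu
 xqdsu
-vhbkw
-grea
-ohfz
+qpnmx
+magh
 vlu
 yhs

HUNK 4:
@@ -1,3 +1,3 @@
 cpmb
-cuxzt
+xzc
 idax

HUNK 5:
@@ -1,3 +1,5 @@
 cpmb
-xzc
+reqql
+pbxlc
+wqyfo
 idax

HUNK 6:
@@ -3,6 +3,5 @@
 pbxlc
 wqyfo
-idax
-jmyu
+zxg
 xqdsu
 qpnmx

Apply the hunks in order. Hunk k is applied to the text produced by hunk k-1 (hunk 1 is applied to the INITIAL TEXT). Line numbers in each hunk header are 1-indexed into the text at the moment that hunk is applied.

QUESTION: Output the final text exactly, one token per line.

Hunk 1: at line 4 remove [yvb,wsfmy] add [grea,ohfz] -> 10 lines: cpmb ezrlg jdaiu xqdsu vhbkw grea ohfz vlu yhs jkzvt
Hunk 2: at line 1 remove [ezrlg,jdaiu] add [cuxzt,idax,jmyu] -> 11 lines: cpmb cuxzt idax jmyu xqdsu vhbkw grea ohfz vlu yhs jkzvt
Hunk 3: at line 4 remove [vhbkw,grea,ohfz] add [qpnmx,magh] -> 10 lines: cpmb cuxzt idax jmyu xqdsu qpnmx magh vlu yhs jkzvt
Hunk 4: at line 1 remove [cuxzt] add [xzc] -> 10 lines: cpmb xzc idax jmyu xqdsu qpnmx magh vlu yhs jkzvt
Hunk 5: at line 1 remove [xzc] add [reqql,pbxlc,wqyfo] -> 12 lines: cpmb reqql pbxlc wqyfo idax jmyu xqdsu qpnmx magh vlu yhs jkzvt
Hunk 6: at line 3 remove [idax,jmyu] add [zxg] -> 11 lines: cpmb reqql pbxlc wqyfo zxg xqdsu qpnmx magh vlu yhs jkzvt

Answer: cpmb
reqql
pbxlc
wqyfo
zxg
xqdsu
qpnmx
magh
vlu
yhs
jkzvt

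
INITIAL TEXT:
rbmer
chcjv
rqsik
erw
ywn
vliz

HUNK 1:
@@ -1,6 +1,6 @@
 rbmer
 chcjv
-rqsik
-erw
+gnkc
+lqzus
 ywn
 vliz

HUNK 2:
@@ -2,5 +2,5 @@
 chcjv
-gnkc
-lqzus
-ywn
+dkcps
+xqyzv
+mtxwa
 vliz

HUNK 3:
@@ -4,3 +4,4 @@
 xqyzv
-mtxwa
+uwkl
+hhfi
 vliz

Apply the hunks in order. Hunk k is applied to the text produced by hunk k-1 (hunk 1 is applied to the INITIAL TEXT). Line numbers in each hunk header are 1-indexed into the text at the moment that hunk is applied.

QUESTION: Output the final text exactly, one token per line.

Hunk 1: at line 1 remove [rqsik,erw] add [gnkc,lqzus] -> 6 lines: rbmer chcjv gnkc lqzus ywn vliz
Hunk 2: at line 2 remove [gnkc,lqzus,ywn] add [dkcps,xqyzv,mtxwa] -> 6 lines: rbmer chcjv dkcps xqyzv mtxwa vliz
Hunk 3: at line 4 remove [mtxwa] add [uwkl,hhfi] -> 7 lines: rbmer chcjv dkcps xqyzv uwkl hhfi vliz

Answer: rbmer
chcjv
dkcps
xqyzv
uwkl
hhfi
vliz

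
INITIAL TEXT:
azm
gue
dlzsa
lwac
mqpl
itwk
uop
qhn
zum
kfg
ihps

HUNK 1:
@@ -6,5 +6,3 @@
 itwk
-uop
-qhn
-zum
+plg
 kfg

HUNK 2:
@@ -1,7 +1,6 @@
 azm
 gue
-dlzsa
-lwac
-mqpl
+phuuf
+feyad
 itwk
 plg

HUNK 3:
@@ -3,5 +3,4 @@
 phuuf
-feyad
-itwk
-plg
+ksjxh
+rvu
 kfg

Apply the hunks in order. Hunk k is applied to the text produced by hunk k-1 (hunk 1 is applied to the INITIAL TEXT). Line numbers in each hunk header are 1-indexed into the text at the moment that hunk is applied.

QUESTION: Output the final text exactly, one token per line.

Answer: azm
gue
phuuf
ksjxh
rvu
kfg
ihps

Derivation:
Hunk 1: at line 6 remove [uop,qhn,zum] add [plg] -> 9 lines: azm gue dlzsa lwac mqpl itwk plg kfg ihps
Hunk 2: at line 1 remove [dlzsa,lwac,mqpl] add [phuuf,feyad] -> 8 lines: azm gue phuuf feyad itwk plg kfg ihps
Hunk 3: at line 3 remove [feyad,itwk,plg] add [ksjxh,rvu] -> 7 lines: azm gue phuuf ksjxh rvu kfg ihps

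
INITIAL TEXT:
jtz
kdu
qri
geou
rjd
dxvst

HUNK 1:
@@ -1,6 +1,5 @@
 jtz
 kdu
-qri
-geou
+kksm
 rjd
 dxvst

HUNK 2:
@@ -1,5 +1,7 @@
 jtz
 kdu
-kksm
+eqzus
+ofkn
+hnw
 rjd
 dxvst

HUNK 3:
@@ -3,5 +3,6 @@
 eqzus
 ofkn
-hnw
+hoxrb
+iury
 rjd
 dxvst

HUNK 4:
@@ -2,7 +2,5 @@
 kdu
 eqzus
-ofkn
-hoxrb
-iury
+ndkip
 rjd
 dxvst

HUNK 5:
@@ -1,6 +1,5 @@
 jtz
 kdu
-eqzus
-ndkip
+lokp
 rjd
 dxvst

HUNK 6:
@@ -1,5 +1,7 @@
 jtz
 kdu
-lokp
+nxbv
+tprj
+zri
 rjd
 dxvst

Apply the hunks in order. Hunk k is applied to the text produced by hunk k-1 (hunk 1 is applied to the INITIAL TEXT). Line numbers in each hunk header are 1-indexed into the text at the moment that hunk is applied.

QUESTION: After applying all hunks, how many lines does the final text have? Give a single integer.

Answer: 7

Derivation:
Hunk 1: at line 1 remove [qri,geou] add [kksm] -> 5 lines: jtz kdu kksm rjd dxvst
Hunk 2: at line 1 remove [kksm] add [eqzus,ofkn,hnw] -> 7 lines: jtz kdu eqzus ofkn hnw rjd dxvst
Hunk 3: at line 3 remove [hnw] add [hoxrb,iury] -> 8 lines: jtz kdu eqzus ofkn hoxrb iury rjd dxvst
Hunk 4: at line 2 remove [ofkn,hoxrb,iury] add [ndkip] -> 6 lines: jtz kdu eqzus ndkip rjd dxvst
Hunk 5: at line 1 remove [eqzus,ndkip] add [lokp] -> 5 lines: jtz kdu lokp rjd dxvst
Hunk 6: at line 1 remove [lokp] add [nxbv,tprj,zri] -> 7 lines: jtz kdu nxbv tprj zri rjd dxvst
Final line count: 7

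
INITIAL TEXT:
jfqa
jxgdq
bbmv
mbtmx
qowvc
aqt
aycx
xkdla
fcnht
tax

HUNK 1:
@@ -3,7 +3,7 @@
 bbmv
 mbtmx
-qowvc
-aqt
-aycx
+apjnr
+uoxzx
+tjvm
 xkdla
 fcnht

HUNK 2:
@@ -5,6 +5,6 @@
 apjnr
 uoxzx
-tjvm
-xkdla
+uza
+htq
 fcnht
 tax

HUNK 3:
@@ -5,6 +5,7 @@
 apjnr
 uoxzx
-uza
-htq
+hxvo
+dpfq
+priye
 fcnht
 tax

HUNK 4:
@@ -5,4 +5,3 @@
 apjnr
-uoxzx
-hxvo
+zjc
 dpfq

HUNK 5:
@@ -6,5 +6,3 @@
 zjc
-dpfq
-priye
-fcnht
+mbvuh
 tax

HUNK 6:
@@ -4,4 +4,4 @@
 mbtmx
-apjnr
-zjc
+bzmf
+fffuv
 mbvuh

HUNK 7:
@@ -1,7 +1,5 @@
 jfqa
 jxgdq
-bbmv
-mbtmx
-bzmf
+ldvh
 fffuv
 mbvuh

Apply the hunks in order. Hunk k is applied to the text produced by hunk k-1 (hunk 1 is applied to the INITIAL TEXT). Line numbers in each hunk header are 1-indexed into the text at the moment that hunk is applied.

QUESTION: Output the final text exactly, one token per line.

Answer: jfqa
jxgdq
ldvh
fffuv
mbvuh
tax

Derivation:
Hunk 1: at line 3 remove [qowvc,aqt,aycx] add [apjnr,uoxzx,tjvm] -> 10 lines: jfqa jxgdq bbmv mbtmx apjnr uoxzx tjvm xkdla fcnht tax
Hunk 2: at line 5 remove [tjvm,xkdla] add [uza,htq] -> 10 lines: jfqa jxgdq bbmv mbtmx apjnr uoxzx uza htq fcnht tax
Hunk 3: at line 5 remove [uza,htq] add [hxvo,dpfq,priye] -> 11 lines: jfqa jxgdq bbmv mbtmx apjnr uoxzx hxvo dpfq priye fcnht tax
Hunk 4: at line 5 remove [uoxzx,hxvo] add [zjc] -> 10 lines: jfqa jxgdq bbmv mbtmx apjnr zjc dpfq priye fcnht tax
Hunk 5: at line 6 remove [dpfq,priye,fcnht] add [mbvuh] -> 8 lines: jfqa jxgdq bbmv mbtmx apjnr zjc mbvuh tax
Hunk 6: at line 4 remove [apjnr,zjc] add [bzmf,fffuv] -> 8 lines: jfqa jxgdq bbmv mbtmx bzmf fffuv mbvuh tax
Hunk 7: at line 1 remove [bbmv,mbtmx,bzmf] add [ldvh] -> 6 lines: jfqa jxgdq ldvh fffuv mbvuh tax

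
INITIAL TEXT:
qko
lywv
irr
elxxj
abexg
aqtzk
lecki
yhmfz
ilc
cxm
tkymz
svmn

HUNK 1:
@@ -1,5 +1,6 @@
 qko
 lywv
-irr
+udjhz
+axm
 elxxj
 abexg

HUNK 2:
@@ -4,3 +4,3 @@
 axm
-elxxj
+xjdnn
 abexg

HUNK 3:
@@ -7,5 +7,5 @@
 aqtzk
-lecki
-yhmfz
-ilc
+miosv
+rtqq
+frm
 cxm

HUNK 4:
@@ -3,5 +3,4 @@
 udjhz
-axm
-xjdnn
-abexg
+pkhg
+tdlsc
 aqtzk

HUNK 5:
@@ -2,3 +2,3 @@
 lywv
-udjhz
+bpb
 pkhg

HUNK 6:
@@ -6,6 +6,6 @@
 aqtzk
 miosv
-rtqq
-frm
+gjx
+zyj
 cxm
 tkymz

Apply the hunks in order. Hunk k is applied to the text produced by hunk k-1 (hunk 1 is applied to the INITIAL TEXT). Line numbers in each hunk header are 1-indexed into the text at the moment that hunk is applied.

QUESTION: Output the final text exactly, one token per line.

Hunk 1: at line 1 remove [irr] add [udjhz,axm] -> 13 lines: qko lywv udjhz axm elxxj abexg aqtzk lecki yhmfz ilc cxm tkymz svmn
Hunk 2: at line 4 remove [elxxj] add [xjdnn] -> 13 lines: qko lywv udjhz axm xjdnn abexg aqtzk lecki yhmfz ilc cxm tkymz svmn
Hunk 3: at line 7 remove [lecki,yhmfz,ilc] add [miosv,rtqq,frm] -> 13 lines: qko lywv udjhz axm xjdnn abexg aqtzk miosv rtqq frm cxm tkymz svmn
Hunk 4: at line 3 remove [axm,xjdnn,abexg] add [pkhg,tdlsc] -> 12 lines: qko lywv udjhz pkhg tdlsc aqtzk miosv rtqq frm cxm tkymz svmn
Hunk 5: at line 2 remove [udjhz] add [bpb] -> 12 lines: qko lywv bpb pkhg tdlsc aqtzk miosv rtqq frm cxm tkymz svmn
Hunk 6: at line 6 remove [rtqq,frm] add [gjx,zyj] -> 12 lines: qko lywv bpb pkhg tdlsc aqtzk miosv gjx zyj cxm tkymz svmn

Answer: qko
lywv
bpb
pkhg
tdlsc
aqtzk
miosv
gjx
zyj
cxm
tkymz
svmn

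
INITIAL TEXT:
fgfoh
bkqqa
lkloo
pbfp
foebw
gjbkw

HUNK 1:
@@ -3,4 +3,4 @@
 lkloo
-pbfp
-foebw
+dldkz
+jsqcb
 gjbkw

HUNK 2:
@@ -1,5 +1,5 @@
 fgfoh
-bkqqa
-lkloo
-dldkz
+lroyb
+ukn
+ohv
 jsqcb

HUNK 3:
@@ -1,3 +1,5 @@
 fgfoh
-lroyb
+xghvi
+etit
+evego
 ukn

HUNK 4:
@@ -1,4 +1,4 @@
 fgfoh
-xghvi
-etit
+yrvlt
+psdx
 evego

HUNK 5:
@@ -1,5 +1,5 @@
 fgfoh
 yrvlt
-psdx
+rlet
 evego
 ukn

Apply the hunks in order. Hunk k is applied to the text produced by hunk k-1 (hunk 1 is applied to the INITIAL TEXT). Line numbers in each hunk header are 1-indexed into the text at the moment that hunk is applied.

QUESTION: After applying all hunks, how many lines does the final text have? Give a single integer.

Answer: 8

Derivation:
Hunk 1: at line 3 remove [pbfp,foebw] add [dldkz,jsqcb] -> 6 lines: fgfoh bkqqa lkloo dldkz jsqcb gjbkw
Hunk 2: at line 1 remove [bkqqa,lkloo,dldkz] add [lroyb,ukn,ohv] -> 6 lines: fgfoh lroyb ukn ohv jsqcb gjbkw
Hunk 3: at line 1 remove [lroyb] add [xghvi,etit,evego] -> 8 lines: fgfoh xghvi etit evego ukn ohv jsqcb gjbkw
Hunk 4: at line 1 remove [xghvi,etit] add [yrvlt,psdx] -> 8 lines: fgfoh yrvlt psdx evego ukn ohv jsqcb gjbkw
Hunk 5: at line 1 remove [psdx] add [rlet] -> 8 lines: fgfoh yrvlt rlet evego ukn ohv jsqcb gjbkw
Final line count: 8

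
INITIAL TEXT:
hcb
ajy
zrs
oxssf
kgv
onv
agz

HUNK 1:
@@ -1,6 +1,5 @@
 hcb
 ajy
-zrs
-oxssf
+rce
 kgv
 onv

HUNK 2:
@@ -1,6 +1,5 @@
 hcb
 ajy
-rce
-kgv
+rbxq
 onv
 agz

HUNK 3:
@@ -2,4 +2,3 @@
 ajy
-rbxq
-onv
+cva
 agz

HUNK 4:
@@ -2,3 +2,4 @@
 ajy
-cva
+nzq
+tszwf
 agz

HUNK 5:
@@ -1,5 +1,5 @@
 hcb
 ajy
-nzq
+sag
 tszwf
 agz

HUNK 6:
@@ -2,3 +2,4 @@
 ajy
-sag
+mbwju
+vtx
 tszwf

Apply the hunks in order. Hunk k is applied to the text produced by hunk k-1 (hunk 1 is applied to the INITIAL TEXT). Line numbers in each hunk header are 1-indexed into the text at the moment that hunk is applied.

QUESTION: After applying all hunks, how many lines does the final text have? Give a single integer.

Hunk 1: at line 1 remove [zrs,oxssf] add [rce] -> 6 lines: hcb ajy rce kgv onv agz
Hunk 2: at line 1 remove [rce,kgv] add [rbxq] -> 5 lines: hcb ajy rbxq onv agz
Hunk 3: at line 2 remove [rbxq,onv] add [cva] -> 4 lines: hcb ajy cva agz
Hunk 4: at line 2 remove [cva] add [nzq,tszwf] -> 5 lines: hcb ajy nzq tszwf agz
Hunk 5: at line 1 remove [nzq] add [sag] -> 5 lines: hcb ajy sag tszwf agz
Hunk 6: at line 2 remove [sag] add [mbwju,vtx] -> 6 lines: hcb ajy mbwju vtx tszwf agz
Final line count: 6

Answer: 6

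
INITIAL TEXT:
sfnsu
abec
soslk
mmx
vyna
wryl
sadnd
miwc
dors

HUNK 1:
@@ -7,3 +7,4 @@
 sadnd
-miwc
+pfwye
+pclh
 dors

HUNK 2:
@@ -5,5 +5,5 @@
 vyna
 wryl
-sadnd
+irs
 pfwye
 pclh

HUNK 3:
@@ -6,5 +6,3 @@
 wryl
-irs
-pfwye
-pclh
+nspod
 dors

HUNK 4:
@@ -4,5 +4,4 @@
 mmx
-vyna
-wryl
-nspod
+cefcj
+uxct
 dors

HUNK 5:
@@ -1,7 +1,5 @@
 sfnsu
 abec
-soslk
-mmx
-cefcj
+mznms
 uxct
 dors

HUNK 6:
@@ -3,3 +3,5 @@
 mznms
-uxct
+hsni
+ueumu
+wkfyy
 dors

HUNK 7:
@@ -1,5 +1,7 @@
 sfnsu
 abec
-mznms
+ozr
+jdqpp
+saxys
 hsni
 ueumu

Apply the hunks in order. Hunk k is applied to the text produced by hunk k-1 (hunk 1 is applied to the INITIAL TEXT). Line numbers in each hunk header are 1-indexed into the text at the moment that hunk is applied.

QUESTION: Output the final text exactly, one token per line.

Answer: sfnsu
abec
ozr
jdqpp
saxys
hsni
ueumu
wkfyy
dors

Derivation:
Hunk 1: at line 7 remove [miwc] add [pfwye,pclh] -> 10 lines: sfnsu abec soslk mmx vyna wryl sadnd pfwye pclh dors
Hunk 2: at line 5 remove [sadnd] add [irs] -> 10 lines: sfnsu abec soslk mmx vyna wryl irs pfwye pclh dors
Hunk 3: at line 6 remove [irs,pfwye,pclh] add [nspod] -> 8 lines: sfnsu abec soslk mmx vyna wryl nspod dors
Hunk 4: at line 4 remove [vyna,wryl,nspod] add [cefcj,uxct] -> 7 lines: sfnsu abec soslk mmx cefcj uxct dors
Hunk 5: at line 1 remove [soslk,mmx,cefcj] add [mznms] -> 5 lines: sfnsu abec mznms uxct dors
Hunk 6: at line 3 remove [uxct] add [hsni,ueumu,wkfyy] -> 7 lines: sfnsu abec mznms hsni ueumu wkfyy dors
Hunk 7: at line 1 remove [mznms] add [ozr,jdqpp,saxys] -> 9 lines: sfnsu abec ozr jdqpp saxys hsni ueumu wkfyy dors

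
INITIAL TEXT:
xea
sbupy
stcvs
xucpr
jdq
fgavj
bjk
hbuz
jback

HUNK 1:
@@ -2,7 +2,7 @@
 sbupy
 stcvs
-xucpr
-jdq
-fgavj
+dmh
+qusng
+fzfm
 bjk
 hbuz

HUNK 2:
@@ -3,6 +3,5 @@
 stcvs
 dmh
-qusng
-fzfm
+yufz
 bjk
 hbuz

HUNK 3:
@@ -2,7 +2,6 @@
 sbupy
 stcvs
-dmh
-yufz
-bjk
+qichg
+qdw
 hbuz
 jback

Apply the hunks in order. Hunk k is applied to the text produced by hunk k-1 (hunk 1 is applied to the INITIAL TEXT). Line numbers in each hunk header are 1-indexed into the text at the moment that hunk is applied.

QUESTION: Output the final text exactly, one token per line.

Answer: xea
sbupy
stcvs
qichg
qdw
hbuz
jback

Derivation:
Hunk 1: at line 2 remove [xucpr,jdq,fgavj] add [dmh,qusng,fzfm] -> 9 lines: xea sbupy stcvs dmh qusng fzfm bjk hbuz jback
Hunk 2: at line 3 remove [qusng,fzfm] add [yufz] -> 8 lines: xea sbupy stcvs dmh yufz bjk hbuz jback
Hunk 3: at line 2 remove [dmh,yufz,bjk] add [qichg,qdw] -> 7 lines: xea sbupy stcvs qichg qdw hbuz jback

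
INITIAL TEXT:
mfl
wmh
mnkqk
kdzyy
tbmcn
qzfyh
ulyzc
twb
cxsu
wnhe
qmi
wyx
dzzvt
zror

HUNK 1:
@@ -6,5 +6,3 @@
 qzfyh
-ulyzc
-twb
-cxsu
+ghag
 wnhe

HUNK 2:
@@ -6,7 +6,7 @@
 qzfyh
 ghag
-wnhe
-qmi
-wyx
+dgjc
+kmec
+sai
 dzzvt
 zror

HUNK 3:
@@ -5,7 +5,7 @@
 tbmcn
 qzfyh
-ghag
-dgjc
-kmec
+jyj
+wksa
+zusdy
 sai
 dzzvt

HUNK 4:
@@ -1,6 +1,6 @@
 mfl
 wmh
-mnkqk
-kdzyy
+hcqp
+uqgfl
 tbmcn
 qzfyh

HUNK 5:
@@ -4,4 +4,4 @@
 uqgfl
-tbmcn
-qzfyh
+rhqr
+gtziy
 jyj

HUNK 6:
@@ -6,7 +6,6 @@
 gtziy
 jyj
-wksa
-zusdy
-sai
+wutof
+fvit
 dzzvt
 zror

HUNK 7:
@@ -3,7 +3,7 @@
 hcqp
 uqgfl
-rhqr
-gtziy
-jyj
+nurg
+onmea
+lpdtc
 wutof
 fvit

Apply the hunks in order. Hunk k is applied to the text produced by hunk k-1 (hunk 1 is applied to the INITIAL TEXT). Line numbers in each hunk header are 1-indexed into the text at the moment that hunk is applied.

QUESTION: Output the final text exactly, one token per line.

Answer: mfl
wmh
hcqp
uqgfl
nurg
onmea
lpdtc
wutof
fvit
dzzvt
zror

Derivation:
Hunk 1: at line 6 remove [ulyzc,twb,cxsu] add [ghag] -> 12 lines: mfl wmh mnkqk kdzyy tbmcn qzfyh ghag wnhe qmi wyx dzzvt zror
Hunk 2: at line 6 remove [wnhe,qmi,wyx] add [dgjc,kmec,sai] -> 12 lines: mfl wmh mnkqk kdzyy tbmcn qzfyh ghag dgjc kmec sai dzzvt zror
Hunk 3: at line 5 remove [ghag,dgjc,kmec] add [jyj,wksa,zusdy] -> 12 lines: mfl wmh mnkqk kdzyy tbmcn qzfyh jyj wksa zusdy sai dzzvt zror
Hunk 4: at line 1 remove [mnkqk,kdzyy] add [hcqp,uqgfl] -> 12 lines: mfl wmh hcqp uqgfl tbmcn qzfyh jyj wksa zusdy sai dzzvt zror
Hunk 5: at line 4 remove [tbmcn,qzfyh] add [rhqr,gtziy] -> 12 lines: mfl wmh hcqp uqgfl rhqr gtziy jyj wksa zusdy sai dzzvt zror
Hunk 6: at line 6 remove [wksa,zusdy,sai] add [wutof,fvit] -> 11 lines: mfl wmh hcqp uqgfl rhqr gtziy jyj wutof fvit dzzvt zror
Hunk 7: at line 3 remove [rhqr,gtziy,jyj] add [nurg,onmea,lpdtc] -> 11 lines: mfl wmh hcqp uqgfl nurg onmea lpdtc wutof fvit dzzvt zror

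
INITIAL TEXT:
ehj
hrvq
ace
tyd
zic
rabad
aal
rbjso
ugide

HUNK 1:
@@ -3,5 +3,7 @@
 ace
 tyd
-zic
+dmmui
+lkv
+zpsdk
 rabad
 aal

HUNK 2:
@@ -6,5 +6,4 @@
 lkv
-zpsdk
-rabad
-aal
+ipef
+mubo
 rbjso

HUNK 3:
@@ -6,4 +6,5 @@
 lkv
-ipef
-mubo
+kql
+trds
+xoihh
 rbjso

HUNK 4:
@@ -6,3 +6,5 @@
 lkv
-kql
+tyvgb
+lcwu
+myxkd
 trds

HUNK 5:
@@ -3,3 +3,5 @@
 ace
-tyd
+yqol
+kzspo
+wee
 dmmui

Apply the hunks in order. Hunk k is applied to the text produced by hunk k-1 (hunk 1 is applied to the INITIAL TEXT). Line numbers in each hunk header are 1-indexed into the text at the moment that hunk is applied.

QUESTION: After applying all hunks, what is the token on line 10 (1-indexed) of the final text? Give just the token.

Answer: lcwu

Derivation:
Hunk 1: at line 3 remove [zic] add [dmmui,lkv,zpsdk] -> 11 lines: ehj hrvq ace tyd dmmui lkv zpsdk rabad aal rbjso ugide
Hunk 2: at line 6 remove [zpsdk,rabad,aal] add [ipef,mubo] -> 10 lines: ehj hrvq ace tyd dmmui lkv ipef mubo rbjso ugide
Hunk 3: at line 6 remove [ipef,mubo] add [kql,trds,xoihh] -> 11 lines: ehj hrvq ace tyd dmmui lkv kql trds xoihh rbjso ugide
Hunk 4: at line 6 remove [kql] add [tyvgb,lcwu,myxkd] -> 13 lines: ehj hrvq ace tyd dmmui lkv tyvgb lcwu myxkd trds xoihh rbjso ugide
Hunk 5: at line 3 remove [tyd] add [yqol,kzspo,wee] -> 15 lines: ehj hrvq ace yqol kzspo wee dmmui lkv tyvgb lcwu myxkd trds xoihh rbjso ugide
Final line 10: lcwu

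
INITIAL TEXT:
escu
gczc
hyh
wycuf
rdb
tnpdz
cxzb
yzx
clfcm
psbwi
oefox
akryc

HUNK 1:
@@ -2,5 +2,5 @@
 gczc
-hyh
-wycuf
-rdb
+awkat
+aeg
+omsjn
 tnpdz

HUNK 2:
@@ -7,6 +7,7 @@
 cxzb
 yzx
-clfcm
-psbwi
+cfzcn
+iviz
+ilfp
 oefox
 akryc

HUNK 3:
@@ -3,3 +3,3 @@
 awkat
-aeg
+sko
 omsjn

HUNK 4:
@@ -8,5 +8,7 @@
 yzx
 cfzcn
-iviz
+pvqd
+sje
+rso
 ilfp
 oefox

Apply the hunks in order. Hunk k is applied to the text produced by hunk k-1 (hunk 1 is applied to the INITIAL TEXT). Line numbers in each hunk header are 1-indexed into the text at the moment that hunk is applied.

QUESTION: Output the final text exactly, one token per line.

Hunk 1: at line 2 remove [hyh,wycuf,rdb] add [awkat,aeg,omsjn] -> 12 lines: escu gczc awkat aeg omsjn tnpdz cxzb yzx clfcm psbwi oefox akryc
Hunk 2: at line 7 remove [clfcm,psbwi] add [cfzcn,iviz,ilfp] -> 13 lines: escu gczc awkat aeg omsjn tnpdz cxzb yzx cfzcn iviz ilfp oefox akryc
Hunk 3: at line 3 remove [aeg] add [sko] -> 13 lines: escu gczc awkat sko omsjn tnpdz cxzb yzx cfzcn iviz ilfp oefox akryc
Hunk 4: at line 8 remove [iviz] add [pvqd,sje,rso] -> 15 lines: escu gczc awkat sko omsjn tnpdz cxzb yzx cfzcn pvqd sje rso ilfp oefox akryc

Answer: escu
gczc
awkat
sko
omsjn
tnpdz
cxzb
yzx
cfzcn
pvqd
sje
rso
ilfp
oefox
akryc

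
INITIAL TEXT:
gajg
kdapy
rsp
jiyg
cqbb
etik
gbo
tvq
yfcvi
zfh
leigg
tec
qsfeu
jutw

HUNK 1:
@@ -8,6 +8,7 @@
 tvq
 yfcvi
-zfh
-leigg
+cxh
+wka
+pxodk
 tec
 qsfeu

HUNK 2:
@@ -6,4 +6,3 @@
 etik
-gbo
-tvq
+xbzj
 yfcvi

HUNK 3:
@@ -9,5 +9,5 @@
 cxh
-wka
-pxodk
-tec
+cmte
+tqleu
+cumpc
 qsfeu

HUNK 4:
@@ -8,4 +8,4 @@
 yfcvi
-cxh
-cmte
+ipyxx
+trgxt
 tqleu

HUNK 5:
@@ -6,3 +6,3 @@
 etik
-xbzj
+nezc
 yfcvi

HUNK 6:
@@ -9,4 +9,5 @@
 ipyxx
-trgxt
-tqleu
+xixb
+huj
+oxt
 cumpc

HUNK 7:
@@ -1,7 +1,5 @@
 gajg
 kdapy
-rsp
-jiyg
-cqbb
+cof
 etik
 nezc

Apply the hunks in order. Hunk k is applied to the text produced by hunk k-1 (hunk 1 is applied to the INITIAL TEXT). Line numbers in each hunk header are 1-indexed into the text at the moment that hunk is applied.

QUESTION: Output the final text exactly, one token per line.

Hunk 1: at line 8 remove [zfh,leigg] add [cxh,wka,pxodk] -> 15 lines: gajg kdapy rsp jiyg cqbb etik gbo tvq yfcvi cxh wka pxodk tec qsfeu jutw
Hunk 2: at line 6 remove [gbo,tvq] add [xbzj] -> 14 lines: gajg kdapy rsp jiyg cqbb etik xbzj yfcvi cxh wka pxodk tec qsfeu jutw
Hunk 3: at line 9 remove [wka,pxodk,tec] add [cmte,tqleu,cumpc] -> 14 lines: gajg kdapy rsp jiyg cqbb etik xbzj yfcvi cxh cmte tqleu cumpc qsfeu jutw
Hunk 4: at line 8 remove [cxh,cmte] add [ipyxx,trgxt] -> 14 lines: gajg kdapy rsp jiyg cqbb etik xbzj yfcvi ipyxx trgxt tqleu cumpc qsfeu jutw
Hunk 5: at line 6 remove [xbzj] add [nezc] -> 14 lines: gajg kdapy rsp jiyg cqbb etik nezc yfcvi ipyxx trgxt tqleu cumpc qsfeu jutw
Hunk 6: at line 9 remove [trgxt,tqleu] add [xixb,huj,oxt] -> 15 lines: gajg kdapy rsp jiyg cqbb etik nezc yfcvi ipyxx xixb huj oxt cumpc qsfeu jutw
Hunk 7: at line 1 remove [rsp,jiyg,cqbb] add [cof] -> 13 lines: gajg kdapy cof etik nezc yfcvi ipyxx xixb huj oxt cumpc qsfeu jutw

Answer: gajg
kdapy
cof
etik
nezc
yfcvi
ipyxx
xixb
huj
oxt
cumpc
qsfeu
jutw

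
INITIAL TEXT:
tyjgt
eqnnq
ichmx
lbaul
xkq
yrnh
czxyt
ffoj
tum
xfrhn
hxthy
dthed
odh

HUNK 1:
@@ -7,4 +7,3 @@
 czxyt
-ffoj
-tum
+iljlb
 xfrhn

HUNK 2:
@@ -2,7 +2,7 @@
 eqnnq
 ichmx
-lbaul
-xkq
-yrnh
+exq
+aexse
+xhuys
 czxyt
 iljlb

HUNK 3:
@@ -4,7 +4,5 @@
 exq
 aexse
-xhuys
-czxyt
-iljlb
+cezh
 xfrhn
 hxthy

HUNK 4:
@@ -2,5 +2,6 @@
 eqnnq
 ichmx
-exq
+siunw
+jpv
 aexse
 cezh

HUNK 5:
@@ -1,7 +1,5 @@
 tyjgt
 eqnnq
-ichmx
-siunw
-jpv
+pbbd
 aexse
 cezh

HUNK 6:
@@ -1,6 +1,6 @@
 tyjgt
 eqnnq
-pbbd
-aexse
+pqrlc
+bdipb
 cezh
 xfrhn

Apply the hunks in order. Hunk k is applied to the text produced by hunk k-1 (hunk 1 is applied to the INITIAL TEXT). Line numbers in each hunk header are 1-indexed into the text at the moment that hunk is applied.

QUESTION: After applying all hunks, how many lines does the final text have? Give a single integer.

Hunk 1: at line 7 remove [ffoj,tum] add [iljlb] -> 12 lines: tyjgt eqnnq ichmx lbaul xkq yrnh czxyt iljlb xfrhn hxthy dthed odh
Hunk 2: at line 2 remove [lbaul,xkq,yrnh] add [exq,aexse,xhuys] -> 12 lines: tyjgt eqnnq ichmx exq aexse xhuys czxyt iljlb xfrhn hxthy dthed odh
Hunk 3: at line 4 remove [xhuys,czxyt,iljlb] add [cezh] -> 10 lines: tyjgt eqnnq ichmx exq aexse cezh xfrhn hxthy dthed odh
Hunk 4: at line 2 remove [exq] add [siunw,jpv] -> 11 lines: tyjgt eqnnq ichmx siunw jpv aexse cezh xfrhn hxthy dthed odh
Hunk 5: at line 1 remove [ichmx,siunw,jpv] add [pbbd] -> 9 lines: tyjgt eqnnq pbbd aexse cezh xfrhn hxthy dthed odh
Hunk 6: at line 1 remove [pbbd,aexse] add [pqrlc,bdipb] -> 9 lines: tyjgt eqnnq pqrlc bdipb cezh xfrhn hxthy dthed odh
Final line count: 9

Answer: 9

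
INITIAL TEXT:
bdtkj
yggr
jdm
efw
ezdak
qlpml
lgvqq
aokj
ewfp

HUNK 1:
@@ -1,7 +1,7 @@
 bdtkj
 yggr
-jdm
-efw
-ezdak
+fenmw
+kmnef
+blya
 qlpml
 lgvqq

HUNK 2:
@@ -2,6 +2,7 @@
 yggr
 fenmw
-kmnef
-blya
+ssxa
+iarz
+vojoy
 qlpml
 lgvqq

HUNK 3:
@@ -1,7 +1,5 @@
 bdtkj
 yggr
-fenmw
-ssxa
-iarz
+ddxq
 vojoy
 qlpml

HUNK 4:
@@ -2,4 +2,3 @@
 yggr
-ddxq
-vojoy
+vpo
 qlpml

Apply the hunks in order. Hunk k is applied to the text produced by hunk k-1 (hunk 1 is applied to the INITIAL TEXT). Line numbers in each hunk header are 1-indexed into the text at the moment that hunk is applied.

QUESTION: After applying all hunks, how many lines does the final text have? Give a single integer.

Answer: 7

Derivation:
Hunk 1: at line 1 remove [jdm,efw,ezdak] add [fenmw,kmnef,blya] -> 9 lines: bdtkj yggr fenmw kmnef blya qlpml lgvqq aokj ewfp
Hunk 2: at line 2 remove [kmnef,blya] add [ssxa,iarz,vojoy] -> 10 lines: bdtkj yggr fenmw ssxa iarz vojoy qlpml lgvqq aokj ewfp
Hunk 3: at line 1 remove [fenmw,ssxa,iarz] add [ddxq] -> 8 lines: bdtkj yggr ddxq vojoy qlpml lgvqq aokj ewfp
Hunk 4: at line 2 remove [ddxq,vojoy] add [vpo] -> 7 lines: bdtkj yggr vpo qlpml lgvqq aokj ewfp
Final line count: 7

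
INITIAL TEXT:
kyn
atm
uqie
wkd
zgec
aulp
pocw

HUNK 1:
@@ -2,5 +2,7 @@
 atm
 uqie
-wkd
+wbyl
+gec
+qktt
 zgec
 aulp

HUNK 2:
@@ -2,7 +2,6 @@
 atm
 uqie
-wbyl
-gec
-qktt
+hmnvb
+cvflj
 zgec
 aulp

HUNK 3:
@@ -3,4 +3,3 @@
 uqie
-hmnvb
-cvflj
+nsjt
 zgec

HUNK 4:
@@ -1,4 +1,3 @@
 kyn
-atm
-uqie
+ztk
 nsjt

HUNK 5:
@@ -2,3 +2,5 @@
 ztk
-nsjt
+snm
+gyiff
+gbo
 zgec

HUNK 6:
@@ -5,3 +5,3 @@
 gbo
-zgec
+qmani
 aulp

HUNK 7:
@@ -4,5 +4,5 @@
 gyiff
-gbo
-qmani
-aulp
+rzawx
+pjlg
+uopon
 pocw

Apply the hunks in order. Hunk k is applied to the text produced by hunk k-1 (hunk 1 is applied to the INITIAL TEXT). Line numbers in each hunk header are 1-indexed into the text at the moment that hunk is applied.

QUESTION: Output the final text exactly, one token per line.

Answer: kyn
ztk
snm
gyiff
rzawx
pjlg
uopon
pocw

Derivation:
Hunk 1: at line 2 remove [wkd] add [wbyl,gec,qktt] -> 9 lines: kyn atm uqie wbyl gec qktt zgec aulp pocw
Hunk 2: at line 2 remove [wbyl,gec,qktt] add [hmnvb,cvflj] -> 8 lines: kyn atm uqie hmnvb cvflj zgec aulp pocw
Hunk 3: at line 3 remove [hmnvb,cvflj] add [nsjt] -> 7 lines: kyn atm uqie nsjt zgec aulp pocw
Hunk 4: at line 1 remove [atm,uqie] add [ztk] -> 6 lines: kyn ztk nsjt zgec aulp pocw
Hunk 5: at line 2 remove [nsjt] add [snm,gyiff,gbo] -> 8 lines: kyn ztk snm gyiff gbo zgec aulp pocw
Hunk 6: at line 5 remove [zgec] add [qmani] -> 8 lines: kyn ztk snm gyiff gbo qmani aulp pocw
Hunk 7: at line 4 remove [gbo,qmani,aulp] add [rzawx,pjlg,uopon] -> 8 lines: kyn ztk snm gyiff rzawx pjlg uopon pocw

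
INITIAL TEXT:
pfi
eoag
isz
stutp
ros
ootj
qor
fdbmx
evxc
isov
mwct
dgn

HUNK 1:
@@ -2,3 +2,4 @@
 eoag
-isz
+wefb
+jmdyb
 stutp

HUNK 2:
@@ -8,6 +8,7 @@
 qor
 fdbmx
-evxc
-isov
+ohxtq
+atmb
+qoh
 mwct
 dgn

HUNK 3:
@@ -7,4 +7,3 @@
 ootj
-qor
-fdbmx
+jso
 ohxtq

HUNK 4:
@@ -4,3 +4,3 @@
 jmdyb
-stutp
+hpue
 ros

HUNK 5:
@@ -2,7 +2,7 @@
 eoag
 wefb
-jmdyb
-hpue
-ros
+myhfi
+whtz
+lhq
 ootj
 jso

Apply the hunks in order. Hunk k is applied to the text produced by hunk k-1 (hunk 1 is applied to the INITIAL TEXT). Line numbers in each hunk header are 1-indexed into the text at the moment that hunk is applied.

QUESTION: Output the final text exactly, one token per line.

Answer: pfi
eoag
wefb
myhfi
whtz
lhq
ootj
jso
ohxtq
atmb
qoh
mwct
dgn

Derivation:
Hunk 1: at line 2 remove [isz] add [wefb,jmdyb] -> 13 lines: pfi eoag wefb jmdyb stutp ros ootj qor fdbmx evxc isov mwct dgn
Hunk 2: at line 8 remove [evxc,isov] add [ohxtq,atmb,qoh] -> 14 lines: pfi eoag wefb jmdyb stutp ros ootj qor fdbmx ohxtq atmb qoh mwct dgn
Hunk 3: at line 7 remove [qor,fdbmx] add [jso] -> 13 lines: pfi eoag wefb jmdyb stutp ros ootj jso ohxtq atmb qoh mwct dgn
Hunk 4: at line 4 remove [stutp] add [hpue] -> 13 lines: pfi eoag wefb jmdyb hpue ros ootj jso ohxtq atmb qoh mwct dgn
Hunk 5: at line 2 remove [jmdyb,hpue,ros] add [myhfi,whtz,lhq] -> 13 lines: pfi eoag wefb myhfi whtz lhq ootj jso ohxtq atmb qoh mwct dgn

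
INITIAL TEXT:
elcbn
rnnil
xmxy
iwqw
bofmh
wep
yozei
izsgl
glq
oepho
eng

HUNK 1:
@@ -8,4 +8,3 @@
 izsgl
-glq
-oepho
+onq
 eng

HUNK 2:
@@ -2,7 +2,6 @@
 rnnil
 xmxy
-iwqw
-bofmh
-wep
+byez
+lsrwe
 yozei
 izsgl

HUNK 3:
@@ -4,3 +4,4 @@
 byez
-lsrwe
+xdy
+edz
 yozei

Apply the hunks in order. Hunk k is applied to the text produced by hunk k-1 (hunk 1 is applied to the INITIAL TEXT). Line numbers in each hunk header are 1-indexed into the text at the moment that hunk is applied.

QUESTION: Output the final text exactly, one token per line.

Hunk 1: at line 8 remove [glq,oepho] add [onq] -> 10 lines: elcbn rnnil xmxy iwqw bofmh wep yozei izsgl onq eng
Hunk 2: at line 2 remove [iwqw,bofmh,wep] add [byez,lsrwe] -> 9 lines: elcbn rnnil xmxy byez lsrwe yozei izsgl onq eng
Hunk 3: at line 4 remove [lsrwe] add [xdy,edz] -> 10 lines: elcbn rnnil xmxy byez xdy edz yozei izsgl onq eng

Answer: elcbn
rnnil
xmxy
byez
xdy
edz
yozei
izsgl
onq
eng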